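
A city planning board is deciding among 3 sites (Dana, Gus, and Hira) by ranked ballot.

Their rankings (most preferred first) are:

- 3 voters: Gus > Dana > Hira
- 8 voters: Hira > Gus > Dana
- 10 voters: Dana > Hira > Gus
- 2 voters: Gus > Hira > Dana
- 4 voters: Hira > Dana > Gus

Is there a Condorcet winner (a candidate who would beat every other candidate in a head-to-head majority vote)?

Head-to-head results (27 voters total):
Dana vs Gus: Dana wins 14–13.
Dana vs Hira: Hira wins 14–13.
Gus vs Hira: Hira wins 22–5.
Hira beats each rival — Dana (14–13), Gus (22–5) — so Hira is the Condorcet winner.

Yes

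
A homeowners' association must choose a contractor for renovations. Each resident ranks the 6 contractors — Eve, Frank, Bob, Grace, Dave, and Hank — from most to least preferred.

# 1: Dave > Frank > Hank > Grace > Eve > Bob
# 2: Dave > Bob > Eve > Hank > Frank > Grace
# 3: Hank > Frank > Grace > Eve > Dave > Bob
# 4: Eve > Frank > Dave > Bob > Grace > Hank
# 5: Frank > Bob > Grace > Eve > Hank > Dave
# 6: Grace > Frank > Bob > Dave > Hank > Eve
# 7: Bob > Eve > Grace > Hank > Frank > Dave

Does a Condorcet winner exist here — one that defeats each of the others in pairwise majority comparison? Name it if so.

Frank

Head-to-head results (7 voters total):
Eve vs Frank: Frank wins 4–3.
Eve vs Bob: Bob wins 4–3.
Eve vs Grace: Grace wins 4–3.
Eve vs Dave: Eve wins 4–3.
Eve vs Hank: Eve wins 4–3.
Frank vs Bob: Frank wins 5–2.
Frank vs Grace: Frank wins 5–2.
Frank vs Dave: Frank wins 5–2.
Frank vs Hank: Frank wins 4–3.
Bob vs Grace: Bob wins 4–3.
Bob vs Dave: Dave wins 4–3.
Bob vs Hank: Bob wins 5–2.
Grace vs Dave: Grace wins 4–3.
Grace vs Hank: Grace wins 4–3.
Dave vs Hank: Dave wins 4–3.
Frank beats each rival — Eve (4–3), Bob (5–2), Grace (5–2), Dave (5–2), Hank (4–3) — so Frank is the Condorcet winner.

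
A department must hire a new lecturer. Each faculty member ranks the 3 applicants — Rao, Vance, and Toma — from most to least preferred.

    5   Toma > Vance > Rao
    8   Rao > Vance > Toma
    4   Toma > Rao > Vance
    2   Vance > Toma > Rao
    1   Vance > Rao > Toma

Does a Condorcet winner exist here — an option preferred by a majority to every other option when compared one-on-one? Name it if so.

Head-to-head results (20 voters total):
Rao vs Vance: Rao wins 12–8.
Rao vs Toma: Toma wins 11–9.
Vance vs Toma: Vance wins 11–9.
No candidate beats all others: Rao beats Vance beats Toma beats Rao, a majority cycle.

None — there is no Condorcet winner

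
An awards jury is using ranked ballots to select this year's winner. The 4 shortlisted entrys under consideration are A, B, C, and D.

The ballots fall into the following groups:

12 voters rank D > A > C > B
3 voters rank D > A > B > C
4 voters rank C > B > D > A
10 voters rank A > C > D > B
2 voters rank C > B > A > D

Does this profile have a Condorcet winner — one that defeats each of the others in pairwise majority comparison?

Head-to-head results (31 voters total):
A vs B: A wins 25–6.
A vs C: A wins 25–6.
A vs D: D wins 19–12.
B vs C: C wins 28–3.
B vs D: D wins 25–6.
C vs D: C wins 16–15.
No candidate beats all others: A beats C beats D beats A, a majority cycle.

No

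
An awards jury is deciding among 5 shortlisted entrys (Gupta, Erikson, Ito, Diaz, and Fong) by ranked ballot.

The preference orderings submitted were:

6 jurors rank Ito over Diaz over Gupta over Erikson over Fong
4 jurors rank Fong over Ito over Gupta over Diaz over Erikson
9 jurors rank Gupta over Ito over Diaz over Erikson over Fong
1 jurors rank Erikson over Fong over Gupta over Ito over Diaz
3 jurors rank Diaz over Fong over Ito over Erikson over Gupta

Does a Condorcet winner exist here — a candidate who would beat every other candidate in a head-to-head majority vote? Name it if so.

Head-to-head results (23 voters total):
Gupta vs Erikson: Gupta wins 19–4.
Gupta vs Ito: Ito wins 13–10.
Gupta vs Diaz: Gupta wins 14–9.
Gupta vs Fong: Gupta wins 15–8.
Erikson vs Ito: Ito wins 22–1.
Erikson vs Diaz: Diaz wins 22–1.
Erikson vs Fong: Erikson wins 16–7.
Ito vs Diaz: Ito wins 20–3.
Ito vs Fong: Ito wins 15–8.
Diaz vs Fong: Diaz wins 18–5.
Ito beats each rival — Gupta (13–10), Erikson (22–1), Diaz (20–3), Fong (15–8) — so Ito is the Condorcet winner.

Ito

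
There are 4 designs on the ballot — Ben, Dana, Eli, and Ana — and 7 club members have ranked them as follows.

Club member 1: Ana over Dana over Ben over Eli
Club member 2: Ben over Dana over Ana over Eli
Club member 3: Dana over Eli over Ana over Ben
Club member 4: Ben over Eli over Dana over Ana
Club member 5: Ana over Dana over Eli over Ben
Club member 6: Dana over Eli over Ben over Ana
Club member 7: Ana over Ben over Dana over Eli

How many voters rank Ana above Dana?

Ballots ranking Ana above Dana: 3.
Ballots ranking Dana above Ana: 4.
So 3 of 7 voters prefer Ana to Dana.

3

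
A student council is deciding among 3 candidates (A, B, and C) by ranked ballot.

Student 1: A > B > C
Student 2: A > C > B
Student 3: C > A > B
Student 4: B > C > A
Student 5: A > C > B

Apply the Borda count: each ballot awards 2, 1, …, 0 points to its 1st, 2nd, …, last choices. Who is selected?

Borda scores:
  A: 2 + 2 + 1 + 0 + 2 = 7
  B: 1 + 0 + 0 + 2 + 0 = 3
  C: 0 + 1 + 2 + 1 + 1 = 5
A has the highest total.

A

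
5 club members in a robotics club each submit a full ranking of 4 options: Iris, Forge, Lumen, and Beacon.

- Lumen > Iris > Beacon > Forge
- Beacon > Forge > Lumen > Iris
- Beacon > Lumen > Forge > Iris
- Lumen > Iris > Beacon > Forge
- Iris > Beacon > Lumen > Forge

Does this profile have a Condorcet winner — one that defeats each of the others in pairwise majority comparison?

Head-to-head results (5 voters total):
Iris vs Forge: Iris wins 3–2.
Iris vs Lumen: Lumen wins 4–1.
Iris vs Beacon: Iris wins 3–2.
Forge vs Lumen: Lumen wins 4–1.
Forge vs Beacon: Beacon wins 5–0.
Lumen vs Beacon: Beacon wins 3–2.
No candidate beats all others: Iris beats Beacon beats Lumen beats Iris, a majority cycle.

No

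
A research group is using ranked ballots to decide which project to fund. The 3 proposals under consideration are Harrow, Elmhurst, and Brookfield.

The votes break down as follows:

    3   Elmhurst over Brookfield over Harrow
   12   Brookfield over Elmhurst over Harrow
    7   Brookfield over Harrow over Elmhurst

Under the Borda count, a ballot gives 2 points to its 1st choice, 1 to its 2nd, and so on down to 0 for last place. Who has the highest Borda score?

Brookfield

Borda scores:
  Harrow: 3·0 + 12·0 + 7·1 = 7
  Elmhurst: 3·2 + 12·1 + 7·0 = 18
  Brookfield: 3·1 + 12·2 + 7·2 = 41
Brookfield has the highest total.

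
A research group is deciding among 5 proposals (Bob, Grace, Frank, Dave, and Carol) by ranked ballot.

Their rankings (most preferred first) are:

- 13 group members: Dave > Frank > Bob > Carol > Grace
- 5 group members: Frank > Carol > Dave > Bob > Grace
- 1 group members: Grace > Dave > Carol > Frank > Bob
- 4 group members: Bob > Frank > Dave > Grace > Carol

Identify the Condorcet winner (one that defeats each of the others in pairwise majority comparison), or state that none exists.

Dave

Head-to-head results (23 voters total):
Bob vs Grace: Bob wins 22–1.
Bob vs Frank: Frank wins 19–4.
Bob vs Dave: Dave wins 19–4.
Bob vs Carol: Bob wins 17–6.
Grace vs Frank: Frank wins 22–1.
Grace vs Dave: Dave wins 22–1.
Grace vs Carol: Carol wins 18–5.
Frank vs Dave: Dave wins 14–9.
Frank vs Carol: Frank wins 22–1.
Dave vs Carol: Dave wins 18–5.
Dave beats each rival — Bob (19–4), Grace (22–1), Frank (14–9), Carol (18–5) — so Dave is the Condorcet winner.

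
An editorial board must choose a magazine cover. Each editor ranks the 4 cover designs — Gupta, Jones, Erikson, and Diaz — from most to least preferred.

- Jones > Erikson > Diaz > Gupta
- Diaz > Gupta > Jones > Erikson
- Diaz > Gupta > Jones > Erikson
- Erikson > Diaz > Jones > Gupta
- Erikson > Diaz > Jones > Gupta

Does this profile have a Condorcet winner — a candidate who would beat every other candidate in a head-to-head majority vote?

Head-to-head results (5 voters total):
Gupta vs Jones: Jones wins 3–2.
Gupta vs Erikson: Erikson wins 3–2.
Gupta vs Diaz: Diaz wins 5–0.
Jones vs Erikson: Jones wins 3–2.
Jones vs Diaz: Diaz wins 4–1.
Erikson vs Diaz: Erikson wins 3–2.
No candidate beats all others: Jones beats Erikson beats Diaz beats Jones, a majority cycle.

No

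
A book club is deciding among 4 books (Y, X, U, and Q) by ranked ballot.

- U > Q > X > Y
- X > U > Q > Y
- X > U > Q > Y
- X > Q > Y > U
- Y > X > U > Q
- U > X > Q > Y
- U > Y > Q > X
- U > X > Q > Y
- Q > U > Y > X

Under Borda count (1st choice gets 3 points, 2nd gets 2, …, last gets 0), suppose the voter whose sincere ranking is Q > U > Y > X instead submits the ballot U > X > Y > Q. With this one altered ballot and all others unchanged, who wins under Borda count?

U

Borda totals with the altered ballot: Y 7, X 18, U 20, Q 9.
The winner is unchanged: still U.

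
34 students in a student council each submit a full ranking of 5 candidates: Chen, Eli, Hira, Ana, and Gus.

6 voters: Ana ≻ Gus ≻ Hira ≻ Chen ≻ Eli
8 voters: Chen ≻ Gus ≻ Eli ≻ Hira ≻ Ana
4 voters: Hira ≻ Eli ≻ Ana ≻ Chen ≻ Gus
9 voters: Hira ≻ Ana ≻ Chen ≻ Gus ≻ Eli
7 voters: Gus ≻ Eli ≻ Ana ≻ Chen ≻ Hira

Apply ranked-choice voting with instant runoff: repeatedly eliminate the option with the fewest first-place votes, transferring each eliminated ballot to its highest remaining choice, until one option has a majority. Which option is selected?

Round 1: Hira 13, Chen 8, Gus 7, Ana 6, Eli 0. Eli has the fewest and is eliminated.
Round 2: Hira 13, Chen 8, Gus 7, Ana 6. Ana has the fewest and is eliminated.
Round 3: Hira 13, Gus 13, Chen 8. Chen has the fewest and is eliminated.
Round 4: Gus 21, Hira 13. Gus has a majority.

Gus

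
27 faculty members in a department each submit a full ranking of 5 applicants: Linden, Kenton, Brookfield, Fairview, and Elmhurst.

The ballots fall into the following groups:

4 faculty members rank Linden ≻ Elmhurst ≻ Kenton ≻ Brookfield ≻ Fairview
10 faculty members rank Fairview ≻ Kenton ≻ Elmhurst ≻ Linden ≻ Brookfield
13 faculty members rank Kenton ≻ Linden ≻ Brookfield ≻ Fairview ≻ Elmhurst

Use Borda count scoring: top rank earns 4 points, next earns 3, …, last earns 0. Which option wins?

Kenton

Borda scores:
  Linden: 4·4 + 10·1 + 13·3 = 65
  Kenton: 4·2 + 10·3 + 13·4 = 90
  Brookfield: 4·1 + 10·0 + 13·2 = 30
  Fairview: 4·0 + 10·4 + 13·1 = 53
  Elmhurst: 4·3 + 10·2 + 13·0 = 32
Kenton has the highest total.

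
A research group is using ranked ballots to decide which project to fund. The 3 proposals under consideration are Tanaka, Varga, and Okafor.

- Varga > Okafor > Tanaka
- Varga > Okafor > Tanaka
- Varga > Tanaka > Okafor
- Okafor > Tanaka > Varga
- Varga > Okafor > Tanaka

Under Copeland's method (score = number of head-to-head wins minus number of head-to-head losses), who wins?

Pairwise results:
  Tanaka vs Varga: Varga wins 4–1.
  Tanaka vs Okafor: Okafor wins 4–1.
  Varga vs Okafor: Varga wins 4–1.
Copeland scores (wins − losses):
  Tanaka: 0 − 2 = -2
  Varga: 2 − 0 = 2
  Okafor: 1 − 1 = 0
Varga has the best Copeland score.

Varga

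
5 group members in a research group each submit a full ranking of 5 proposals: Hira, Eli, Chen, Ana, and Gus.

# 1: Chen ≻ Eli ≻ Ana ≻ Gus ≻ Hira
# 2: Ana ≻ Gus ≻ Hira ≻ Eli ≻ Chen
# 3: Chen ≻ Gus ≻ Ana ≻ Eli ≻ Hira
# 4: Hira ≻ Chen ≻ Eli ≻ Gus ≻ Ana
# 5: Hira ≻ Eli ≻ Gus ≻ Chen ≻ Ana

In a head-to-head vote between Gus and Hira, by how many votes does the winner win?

1

Ballots ranking Gus above Hira: 3.
Ballots ranking Hira above Gus: 2.
Gus wins 3–2, a margin of 1.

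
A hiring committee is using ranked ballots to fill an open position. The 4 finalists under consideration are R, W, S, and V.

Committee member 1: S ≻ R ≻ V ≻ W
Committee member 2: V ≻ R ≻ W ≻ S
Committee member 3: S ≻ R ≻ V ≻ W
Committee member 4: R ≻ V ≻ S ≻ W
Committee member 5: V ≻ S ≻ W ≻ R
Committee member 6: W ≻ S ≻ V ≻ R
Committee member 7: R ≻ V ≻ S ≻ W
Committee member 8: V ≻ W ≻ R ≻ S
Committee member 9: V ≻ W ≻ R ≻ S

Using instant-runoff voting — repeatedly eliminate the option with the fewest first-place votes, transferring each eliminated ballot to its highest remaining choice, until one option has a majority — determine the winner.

V

Round 1: V 4, R 2, S 2, W 1. W has the fewest and is eliminated.
Round 2: V 4, S 3, R 2. R has the fewest and is eliminated.
Round 3: V 6, S 3. V has a majority.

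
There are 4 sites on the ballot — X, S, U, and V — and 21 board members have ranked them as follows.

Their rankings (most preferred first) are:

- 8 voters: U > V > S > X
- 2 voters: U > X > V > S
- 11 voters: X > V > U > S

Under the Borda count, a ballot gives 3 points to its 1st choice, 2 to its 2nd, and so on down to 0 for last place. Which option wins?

Borda scores:
  X: 8·0 + 2·2 + 11·3 = 37
  S: 8·1 + 2·0 + 11·0 = 8
  U: 8·3 + 2·3 + 11·1 = 41
  V: 8·2 + 2·1 + 11·2 = 40
U has the highest total.

U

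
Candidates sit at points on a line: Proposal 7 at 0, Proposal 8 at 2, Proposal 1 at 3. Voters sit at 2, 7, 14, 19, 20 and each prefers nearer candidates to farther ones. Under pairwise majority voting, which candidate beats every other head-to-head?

With single-peaked preferences on a line, the Condorcet winner is the candidate closest to the median voter.
The median voter (position 14) is closest to Proposal 1 at 3.
Check: Proposal 1 vs Proposal 8 — voters closer to Proposal 1: 4 of 5.

Proposal 1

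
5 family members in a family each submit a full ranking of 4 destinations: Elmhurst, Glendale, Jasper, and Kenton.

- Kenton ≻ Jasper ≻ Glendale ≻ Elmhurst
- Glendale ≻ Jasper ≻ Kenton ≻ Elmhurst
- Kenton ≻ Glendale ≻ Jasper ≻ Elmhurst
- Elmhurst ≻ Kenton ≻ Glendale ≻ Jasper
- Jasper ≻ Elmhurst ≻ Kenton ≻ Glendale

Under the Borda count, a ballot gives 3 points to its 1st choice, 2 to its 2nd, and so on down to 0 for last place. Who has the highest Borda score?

Kenton

Borda scores:
  Elmhurst: 0 + 0 + 0 + 3 + 2 = 5
  Glendale: 1 + 3 + 2 + 1 + 0 = 7
  Jasper: 2 + 2 + 1 + 0 + 3 = 8
  Kenton: 3 + 1 + 3 + 2 + 1 = 10
Kenton has the highest total.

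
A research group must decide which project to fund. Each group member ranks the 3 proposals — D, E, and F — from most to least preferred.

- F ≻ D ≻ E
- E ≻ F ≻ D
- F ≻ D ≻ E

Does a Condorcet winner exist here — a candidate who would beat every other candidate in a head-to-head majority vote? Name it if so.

F

Head-to-head results (3 voters total):
D vs E: D wins 2–1.
D vs F: F wins 3–0.
E vs F: F wins 2–1.
F beats each rival — D (3–0), E (2–1) — so F is the Condorcet winner.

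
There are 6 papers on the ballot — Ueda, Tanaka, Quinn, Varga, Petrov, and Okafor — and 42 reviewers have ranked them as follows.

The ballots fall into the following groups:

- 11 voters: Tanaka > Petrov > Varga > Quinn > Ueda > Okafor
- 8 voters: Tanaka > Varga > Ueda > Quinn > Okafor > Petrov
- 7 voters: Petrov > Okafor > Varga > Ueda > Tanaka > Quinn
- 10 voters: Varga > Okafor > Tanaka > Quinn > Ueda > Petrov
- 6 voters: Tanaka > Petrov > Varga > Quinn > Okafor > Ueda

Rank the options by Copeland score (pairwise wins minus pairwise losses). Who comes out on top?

Tanaka

Pairwise results:
  Ueda vs Tanaka: Tanaka wins 35–7.
  Ueda vs Quinn: Quinn wins 27–15.
  Ueda vs Varga: Varga wins 42–0.
  Ueda vs Petrov: Petrov wins 24–18.
  Ueda vs Okafor: Okafor wins 23–19.
  Tanaka vs Quinn: Tanaka wins 42–0.
  Tanaka vs Varga: Tanaka wins 25–17.
  Tanaka vs Petrov: Tanaka wins 35–7.
  Tanaka vs Okafor: Tanaka wins 25–17.
  Quinn vs Varga: Varga wins 42–0.
  Quinn vs Petrov: Petrov wins 24–18.
  Quinn vs Okafor: Quinn wins 25–17.
  Varga vs Petrov: Petrov wins 24–18.
  Varga vs Okafor: Varga wins 35–7.
  Petrov vs Okafor: Petrov wins 24–18.
Copeland scores (wins − losses):
  Ueda: 0 − 5 = -5
  Tanaka: 5 − 0 = 5
  Quinn: 2 − 3 = -1
  Varga: 3 − 2 = 1
  Petrov: 4 − 1 = 3
  Okafor: 1 − 4 = -3
Tanaka has the best Copeland score.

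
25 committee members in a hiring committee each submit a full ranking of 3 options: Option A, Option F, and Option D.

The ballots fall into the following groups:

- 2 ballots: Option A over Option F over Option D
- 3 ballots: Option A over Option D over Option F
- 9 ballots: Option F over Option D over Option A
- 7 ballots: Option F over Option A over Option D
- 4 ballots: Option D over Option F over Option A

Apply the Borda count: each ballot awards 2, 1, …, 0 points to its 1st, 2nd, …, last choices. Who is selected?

Borda scores:
  Option A: 2·2 + 3·2 + 9·0 + 7·1 + 4·0 = 17
  Option F: 2·1 + 3·0 + 9·2 + 7·2 + 4·1 = 38
  Option D: 2·0 + 3·1 + 9·1 + 7·0 + 4·2 = 20
Option F has the highest total.

Option F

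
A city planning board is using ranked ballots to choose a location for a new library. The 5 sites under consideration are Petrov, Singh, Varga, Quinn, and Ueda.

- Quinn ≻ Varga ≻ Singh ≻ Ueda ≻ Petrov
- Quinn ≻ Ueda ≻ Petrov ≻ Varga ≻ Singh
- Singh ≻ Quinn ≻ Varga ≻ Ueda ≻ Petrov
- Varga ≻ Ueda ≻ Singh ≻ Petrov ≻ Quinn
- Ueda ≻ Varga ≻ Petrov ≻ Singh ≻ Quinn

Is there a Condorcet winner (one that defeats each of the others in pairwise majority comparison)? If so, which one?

There is no Condorcet winner

Head-to-head results (5 voters total):
Petrov vs Singh: Singh wins 3–2.
Petrov vs Varga: Varga wins 4–1.
Petrov vs Quinn: Quinn wins 3–2.
Petrov vs Ueda: Ueda wins 5–0.
Singh vs Varga: Varga wins 4–1.
Singh vs Quinn: Singh wins 3–2.
Singh vs Ueda: Ueda wins 3–2.
Varga vs Quinn: Quinn wins 3–2.
Varga vs Ueda: Varga wins 3–2.
Quinn vs Ueda: Quinn wins 3–2.
No candidate beats all others: Singh beats Quinn beats Varga beats Singh, a majority cycle.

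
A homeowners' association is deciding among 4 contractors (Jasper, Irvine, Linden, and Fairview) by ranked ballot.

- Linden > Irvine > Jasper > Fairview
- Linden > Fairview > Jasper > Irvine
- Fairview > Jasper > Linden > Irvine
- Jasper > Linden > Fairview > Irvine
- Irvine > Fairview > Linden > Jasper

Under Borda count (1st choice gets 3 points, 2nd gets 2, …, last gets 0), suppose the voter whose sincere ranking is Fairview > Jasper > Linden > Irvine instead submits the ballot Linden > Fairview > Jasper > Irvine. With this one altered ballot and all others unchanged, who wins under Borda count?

Borda totals with the altered ballot: Jasper 6, Irvine 5, Linden 12, Fairview 7.
The winner is unchanged: still Linden.

Linden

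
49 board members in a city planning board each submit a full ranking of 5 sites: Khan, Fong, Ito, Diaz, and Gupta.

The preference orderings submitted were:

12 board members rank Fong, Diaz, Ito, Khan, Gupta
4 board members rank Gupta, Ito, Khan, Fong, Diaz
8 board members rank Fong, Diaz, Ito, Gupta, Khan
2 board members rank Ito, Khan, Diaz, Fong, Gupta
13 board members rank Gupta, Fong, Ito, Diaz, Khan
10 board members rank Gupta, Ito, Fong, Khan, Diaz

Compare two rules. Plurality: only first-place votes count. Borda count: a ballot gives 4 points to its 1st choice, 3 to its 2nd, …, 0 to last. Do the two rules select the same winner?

Plurality first-place counts: Khan 0, Fong 20, Ito 2, Diaz 0, Gupta 27 → Gupta.
Borda totals: Khan 36, Fong 145, Ito 116, Diaz 77, Gupta 116 → Fong.
The two rules disagree: plurality picks Gupta, Borda picks Fong.

No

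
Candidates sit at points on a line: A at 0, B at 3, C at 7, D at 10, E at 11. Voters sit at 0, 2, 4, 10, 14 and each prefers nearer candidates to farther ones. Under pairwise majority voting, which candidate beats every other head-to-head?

With single-peaked preferences on a line, the Condorcet winner is the candidate closest to the median voter.
The median voter (position 4) is closest to B at 3.
Check: B vs C — voters closer to B: 3 of 5.

B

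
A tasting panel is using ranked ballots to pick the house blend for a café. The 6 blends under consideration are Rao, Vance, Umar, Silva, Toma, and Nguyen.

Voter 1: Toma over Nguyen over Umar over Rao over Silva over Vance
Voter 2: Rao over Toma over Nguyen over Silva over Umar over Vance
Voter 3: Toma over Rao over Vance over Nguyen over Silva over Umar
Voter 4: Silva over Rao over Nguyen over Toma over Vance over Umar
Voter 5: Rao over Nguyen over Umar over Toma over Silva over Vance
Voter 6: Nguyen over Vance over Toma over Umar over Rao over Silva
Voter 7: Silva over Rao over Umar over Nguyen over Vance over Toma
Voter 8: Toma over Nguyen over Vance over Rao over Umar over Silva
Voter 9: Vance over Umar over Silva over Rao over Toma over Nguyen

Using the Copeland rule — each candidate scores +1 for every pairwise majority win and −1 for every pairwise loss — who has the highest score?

Rao

Pairwise results:
  Rao vs Vance: Rao wins 6–3.
  Rao vs Umar: Rao wins 6–3.
  Rao vs Silva: Rao wins 6–3.
  Rao vs Toma: Rao wins 5–4.
  Rao vs Nguyen: Rao wins 6–3.
  Vance vs Umar: Vance wins 5–4.
  Vance vs Silva: Silva wins 5–4.
  Vance vs Toma: Toma wins 6–3.
  Vance vs Nguyen: Nguyen wins 7–2.
  Umar vs Silva: Umar wins 5–4.
  Umar vs Toma: Toma wins 6–3.
  Umar vs Nguyen: Nguyen wins 7–2.
  Silva vs Toma: Toma wins 6–3.
  Silva vs Nguyen: Nguyen wins 6–3.
  Toma vs Nguyen: Toma wins 5–4.
Copeland scores (wins − losses):
  Rao: 5 − 0 = 5
  Vance: 1 − 4 = -3
  Umar: 1 − 4 = -3
  Silva: 1 − 4 = -3
  Toma: 4 − 1 = 3
  Nguyen: 3 − 2 = 1
Rao has the best Copeland score.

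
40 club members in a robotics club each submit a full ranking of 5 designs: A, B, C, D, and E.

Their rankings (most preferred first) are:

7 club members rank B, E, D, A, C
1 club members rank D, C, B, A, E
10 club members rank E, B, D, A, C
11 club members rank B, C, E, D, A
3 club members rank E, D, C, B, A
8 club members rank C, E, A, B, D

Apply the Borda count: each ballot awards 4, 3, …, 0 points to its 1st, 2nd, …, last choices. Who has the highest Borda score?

E

Borda scores:
  A: 7·1 + 1 + 10·1 + 11·0 + 3·0 + 8·2 = 34
  B: 7·4 + 2 + 10·3 + 11·4 + 3·1 + 8·1 = 115
  C: 7·0 + 3 + 10·0 + 11·3 + 3·2 + 8·4 = 74
  D: 7·2 + 4 + 10·2 + 11·1 + 3·3 + 8·0 = 58
  E: 7·3 + 0 + 10·4 + 11·2 + 3·4 + 8·3 = 119
E has the highest total.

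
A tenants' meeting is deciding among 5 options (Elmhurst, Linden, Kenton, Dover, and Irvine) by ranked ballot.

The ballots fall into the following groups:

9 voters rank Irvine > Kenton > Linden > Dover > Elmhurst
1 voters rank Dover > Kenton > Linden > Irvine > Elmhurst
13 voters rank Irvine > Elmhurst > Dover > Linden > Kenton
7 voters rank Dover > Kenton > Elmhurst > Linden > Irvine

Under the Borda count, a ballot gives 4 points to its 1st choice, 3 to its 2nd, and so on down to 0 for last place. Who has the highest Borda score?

Borda scores:
  Elmhurst: 9·0 + 0 + 13·3 + 7·2 = 53
  Linden: 9·2 + 2 + 13·1 + 7·1 = 40
  Kenton: 9·3 + 3 + 13·0 + 7·3 = 51
  Dover: 9·1 + 4 + 13·2 + 7·4 = 67
  Irvine: 9·4 + 1 + 13·4 + 7·0 = 89
Irvine has the highest total.

Irvine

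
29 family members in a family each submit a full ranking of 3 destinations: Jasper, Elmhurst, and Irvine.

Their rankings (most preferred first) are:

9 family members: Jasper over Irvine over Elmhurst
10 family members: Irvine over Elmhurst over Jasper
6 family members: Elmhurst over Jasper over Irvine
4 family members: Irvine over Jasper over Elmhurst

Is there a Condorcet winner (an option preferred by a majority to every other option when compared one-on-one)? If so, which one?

None — there is no Condorcet winner

Head-to-head results (29 voters total):
Jasper vs Elmhurst: Elmhurst wins 16–13.
Jasper vs Irvine: Jasper wins 15–14.
Elmhurst vs Irvine: Irvine wins 23–6.
No candidate beats all others: Jasper beats Irvine beats Elmhurst beats Jasper, a majority cycle.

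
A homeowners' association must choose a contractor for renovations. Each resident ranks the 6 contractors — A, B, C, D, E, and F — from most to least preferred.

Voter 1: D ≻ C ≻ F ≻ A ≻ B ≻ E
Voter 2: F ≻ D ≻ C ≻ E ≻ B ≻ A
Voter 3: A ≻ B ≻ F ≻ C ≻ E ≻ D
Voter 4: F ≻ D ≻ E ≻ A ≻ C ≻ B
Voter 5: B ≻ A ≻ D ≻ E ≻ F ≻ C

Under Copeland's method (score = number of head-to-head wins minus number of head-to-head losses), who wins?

F

Pairwise results:
  A vs B: A wins 3–2.
  A vs C: A wins 3–2.
  A vs D: D wins 3–2.
  A vs E: A wins 3–2.
  A vs F: F wins 3–2.
  B vs C: C wins 3–2.
  B vs D: D wins 3–2.
  B vs E: B wins 3–2.
  B vs F: F wins 3–2.
  C vs D: D wins 4–1.
  C vs E: C wins 3–2.
  C vs F: F wins 4–1.
  D vs E: D wins 4–1.
  D vs F: F wins 3–2.
  E vs F: F wins 4–1.
Copeland scores (wins − losses):
  A: 3 − 2 = 1
  B: 1 − 4 = -3
  C: 2 − 3 = -1
  D: 4 − 1 = 3
  E: 0 − 5 = -5
  F: 5 − 0 = 5
F has the best Copeland score.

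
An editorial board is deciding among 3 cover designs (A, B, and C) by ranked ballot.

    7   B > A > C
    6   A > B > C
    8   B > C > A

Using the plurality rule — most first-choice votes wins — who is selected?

First-place vote totals:
  A: 6
  B: 15
  C: 0
B has the most first-place votes.

B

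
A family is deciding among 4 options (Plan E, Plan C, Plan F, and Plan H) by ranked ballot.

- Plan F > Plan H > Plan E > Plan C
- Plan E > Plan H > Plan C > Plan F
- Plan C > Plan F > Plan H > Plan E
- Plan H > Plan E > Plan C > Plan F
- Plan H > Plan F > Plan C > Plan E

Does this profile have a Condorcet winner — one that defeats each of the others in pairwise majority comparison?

Yes

Head-to-head results (5 voters total):
Plan E vs Plan C: Plan E wins 3–2.
Plan E vs Plan F: Plan F wins 3–2.
Plan E vs Plan H: Plan H wins 4–1.
Plan C vs Plan F: Plan C wins 3–2.
Plan C vs Plan H: Plan H wins 4–1.
Plan F vs Plan H: Plan H wins 3–2.
Plan H beats each rival — Plan E (4–1), Plan C (4–1), Plan F (3–2) — so Plan H is the Condorcet winner.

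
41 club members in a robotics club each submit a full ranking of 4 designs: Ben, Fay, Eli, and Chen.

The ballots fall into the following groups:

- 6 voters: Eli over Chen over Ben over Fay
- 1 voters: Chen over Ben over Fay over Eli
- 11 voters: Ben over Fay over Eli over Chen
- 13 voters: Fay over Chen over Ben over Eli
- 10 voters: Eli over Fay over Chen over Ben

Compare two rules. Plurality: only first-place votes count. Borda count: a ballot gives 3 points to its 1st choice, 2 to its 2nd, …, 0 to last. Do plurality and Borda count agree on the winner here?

Plurality first-place counts: Ben 11, Fay 13, Eli 16, Chen 1 → Eli.
Borda totals: Ben 54, Fay 82, Eli 59, Chen 51 → Fay.
The two rules disagree: plurality picks Eli, Borda picks Fay.

No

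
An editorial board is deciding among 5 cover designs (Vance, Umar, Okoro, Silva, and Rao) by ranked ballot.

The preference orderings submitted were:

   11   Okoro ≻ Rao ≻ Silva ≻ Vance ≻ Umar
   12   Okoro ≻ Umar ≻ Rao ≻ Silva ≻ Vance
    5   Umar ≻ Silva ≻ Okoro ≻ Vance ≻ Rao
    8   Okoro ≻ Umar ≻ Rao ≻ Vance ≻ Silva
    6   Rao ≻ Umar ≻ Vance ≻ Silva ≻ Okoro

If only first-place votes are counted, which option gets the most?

First-place vote totals:
  Vance: 0
  Umar: 5
  Okoro: 31
  Silva: 0
  Rao: 6
Okoro has the most first-place votes.

Okoro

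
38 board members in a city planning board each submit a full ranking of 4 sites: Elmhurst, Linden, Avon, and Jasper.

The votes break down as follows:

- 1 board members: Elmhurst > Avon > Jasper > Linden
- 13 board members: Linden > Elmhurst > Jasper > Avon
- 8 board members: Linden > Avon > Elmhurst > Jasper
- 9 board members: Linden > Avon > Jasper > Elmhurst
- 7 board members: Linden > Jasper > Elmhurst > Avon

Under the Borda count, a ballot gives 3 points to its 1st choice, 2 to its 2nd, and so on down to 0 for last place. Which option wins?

Borda scores:
  Elmhurst: 3 + 13·2 + 8·1 + 9·0 + 7·1 = 44
  Linden: 0 + 13·3 + 8·3 + 9·3 + 7·3 = 111
  Avon: 2 + 13·0 + 8·2 + 9·2 + 7·0 = 36
  Jasper: 1 + 13·1 + 8·0 + 9·1 + 7·2 = 37
Linden has the highest total.

Linden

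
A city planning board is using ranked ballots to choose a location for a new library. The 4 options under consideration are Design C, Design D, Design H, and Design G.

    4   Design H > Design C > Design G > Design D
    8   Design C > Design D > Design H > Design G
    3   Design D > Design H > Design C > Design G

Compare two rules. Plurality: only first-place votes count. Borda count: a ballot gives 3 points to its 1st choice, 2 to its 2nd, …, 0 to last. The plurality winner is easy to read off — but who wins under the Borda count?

Plurality first-place counts: Design C 8, Design D 3, Design H 4, Design G 0 → Design C.
Borda totals: Design C 35, Design D 25, Design H 26, Design G 4 → Design C.

Design C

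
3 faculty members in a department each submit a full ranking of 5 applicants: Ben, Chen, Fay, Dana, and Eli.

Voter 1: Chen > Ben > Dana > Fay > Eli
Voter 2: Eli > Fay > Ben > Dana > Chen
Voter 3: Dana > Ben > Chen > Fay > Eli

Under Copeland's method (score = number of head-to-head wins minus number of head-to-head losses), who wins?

Pairwise results:
  Ben vs Chen: Ben wins 2–1.
  Ben vs Fay: Ben wins 2–1.
  Ben vs Dana: Ben wins 2–1.
  Ben vs Eli: Ben wins 2–1.
  Chen vs Fay: Chen wins 2–1.
  Chen vs Dana: Dana wins 2–1.
  Chen vs Eli: Chen wins 2–1.
  Fay vs Dana: Dana wins 2–1.
  Fay vs Eli: Fay wins 2–1.
  Dana vs Eli: Dana wins 2–1.
Copeland scores (wins − losses):
  Ben: 4 − 0 = 4
  Chen: 2 − 2 = 0
  Fay: 1 − 3 = -2
  Dana: 3 − 1 = 2
  Eli: 0 − 4 = -4
Ben has the best Copeland score.

Ben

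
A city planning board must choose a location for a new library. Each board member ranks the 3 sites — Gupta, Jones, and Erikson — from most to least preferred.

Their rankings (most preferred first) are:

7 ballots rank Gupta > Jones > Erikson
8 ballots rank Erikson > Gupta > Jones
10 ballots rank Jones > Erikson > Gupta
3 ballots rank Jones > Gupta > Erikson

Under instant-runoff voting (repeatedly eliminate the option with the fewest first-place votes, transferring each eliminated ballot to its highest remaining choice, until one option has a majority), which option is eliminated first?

Round 1: Jones 13, Erikson 8, Gupta 7. Gupta has the fewest and is eliminated.
Round 2: Jones 20, Erikson 8. Jones has a majority.

Gupta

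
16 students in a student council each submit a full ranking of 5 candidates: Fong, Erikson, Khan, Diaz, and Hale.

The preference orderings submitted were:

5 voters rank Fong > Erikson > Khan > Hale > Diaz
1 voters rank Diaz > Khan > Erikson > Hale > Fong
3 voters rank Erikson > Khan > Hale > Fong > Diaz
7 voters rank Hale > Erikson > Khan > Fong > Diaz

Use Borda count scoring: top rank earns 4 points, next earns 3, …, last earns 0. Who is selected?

Erikson

Borda scores:
  Fong: 5·4 + 0 + 3·1 + 7·1 = 30
  Erikson: 5·3 + 2 + 3·4 + 7·3 = 50
  Khan: 5·2 + 3 + 3·3 + 7·2 = 36
  Diaz: 5·0 + 4 + 3·0 + 7·0 = 4
  Hale: 5·1 + 1 + 3·2 + 7·4 = 40
Erikson has the highest total.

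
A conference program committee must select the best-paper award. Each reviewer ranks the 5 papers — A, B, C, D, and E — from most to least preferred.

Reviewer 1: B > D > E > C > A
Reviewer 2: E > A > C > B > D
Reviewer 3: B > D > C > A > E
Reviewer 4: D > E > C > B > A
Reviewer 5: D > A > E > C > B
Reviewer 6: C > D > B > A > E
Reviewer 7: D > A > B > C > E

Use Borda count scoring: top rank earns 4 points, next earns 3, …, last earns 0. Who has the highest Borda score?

Borda scores:
  A: 0 + 3 + 1 + 0 + 3 + 1 + 3 = 11
  B: 4 + 1 + 4 + 1 + 0 + 2 + 2 = 14
  C: 1 + 2 + 2 + 2 + 1 + 4 + 1 = 13
  D: 3 + 0 + 3 + 4 + 4 + 3 + 4 = 21
  E: 2 + 4 + 0 + 3 + 2 + 0 + 0 = 11
D has the highest total.

D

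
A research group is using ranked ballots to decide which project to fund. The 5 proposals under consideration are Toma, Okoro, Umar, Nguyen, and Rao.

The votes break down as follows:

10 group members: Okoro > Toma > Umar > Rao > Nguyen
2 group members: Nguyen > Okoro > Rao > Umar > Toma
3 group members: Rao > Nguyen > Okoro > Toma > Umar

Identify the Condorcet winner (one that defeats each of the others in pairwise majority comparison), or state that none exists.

Head-to-head results (15 voters total):
Toma vs Okoro: Okoro wins 15–0.
Toma vs Umar: Toma wins 13–2.
Toma vs Nguyen: Toma wins 10–5.
Toma vs Rao: Toma wins 10–5.
Okoro vs Umar: Okoro wins 15–0.
Okoro vs Nguyen: Okoro wins 10–5.
Okoro vs Rao: Okoro wins 12–3.
Umar vs Nguyen: Umar wins 10–5.
Umar vs Rao: Umar wins 10–5.
Nguyen vs Rao: Rao wins 13–2.
Okoro beats each rival — Toma (15–0), Umar (15–0), Nguyen (10–5), Rao (12–3) — so Okoro is the Condorcet winner.

Okoro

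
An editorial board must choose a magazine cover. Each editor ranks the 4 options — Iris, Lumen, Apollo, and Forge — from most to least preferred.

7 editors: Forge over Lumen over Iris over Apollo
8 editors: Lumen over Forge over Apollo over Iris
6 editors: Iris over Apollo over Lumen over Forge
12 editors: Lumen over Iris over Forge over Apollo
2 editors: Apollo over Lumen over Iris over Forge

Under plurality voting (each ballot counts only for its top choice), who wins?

First-place vote totals:
  Iris: 6
  Lumen: 20
  Apollo: 2
  Forge: 7
Lumen has the most first-place votes.

Lumen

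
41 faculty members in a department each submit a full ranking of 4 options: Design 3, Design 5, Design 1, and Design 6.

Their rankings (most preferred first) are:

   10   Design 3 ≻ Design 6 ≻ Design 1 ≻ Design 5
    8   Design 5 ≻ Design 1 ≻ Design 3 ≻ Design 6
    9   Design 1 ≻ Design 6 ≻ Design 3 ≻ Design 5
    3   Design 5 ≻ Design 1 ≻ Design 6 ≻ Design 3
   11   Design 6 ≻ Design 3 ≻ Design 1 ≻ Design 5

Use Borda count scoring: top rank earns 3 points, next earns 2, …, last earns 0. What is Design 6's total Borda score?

74

Borda scores:
  Design 3: 10·3 + 8·1 + 9·1 + 3·0 + 11·2 = 69
  Design 5: 10·0 + 8·3 + 9·0 + 3·3 + 11·0 = 33
  Design 1: 10·1 + 8·2 + 9·3 + 3·2 + 11·1 = 70
  Design 6: 10·2 + 8·0 + 9·2 + 3·1 + 11·3 = 74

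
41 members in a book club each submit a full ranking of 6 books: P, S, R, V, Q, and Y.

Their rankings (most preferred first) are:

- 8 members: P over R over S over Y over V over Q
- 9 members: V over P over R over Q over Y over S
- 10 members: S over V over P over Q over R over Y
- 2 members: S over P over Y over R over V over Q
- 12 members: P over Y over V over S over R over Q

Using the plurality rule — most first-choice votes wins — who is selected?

First-place vote totals:
  P: 20
  S: 12
  R: 0
  V: 9
  Q: 0
  Y: 0
P has the most first-place votes.

P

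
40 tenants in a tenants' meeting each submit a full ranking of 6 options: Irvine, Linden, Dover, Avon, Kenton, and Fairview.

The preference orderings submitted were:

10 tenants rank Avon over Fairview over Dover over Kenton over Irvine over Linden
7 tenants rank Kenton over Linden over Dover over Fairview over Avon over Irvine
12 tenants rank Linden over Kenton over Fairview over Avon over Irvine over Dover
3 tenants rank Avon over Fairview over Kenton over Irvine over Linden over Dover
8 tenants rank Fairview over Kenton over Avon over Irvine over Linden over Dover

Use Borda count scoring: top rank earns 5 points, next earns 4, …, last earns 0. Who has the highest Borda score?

Kenton

Borda scores:
  Irvine: 10·1 + 7·0 + 12·1 + 3·2 + 8·2 = 44
  Linden: 10·0 + 7·4 + 12·5 + 3·1 + 8·1 = 99
  Dover: 10·3 + 7·3 + 12·0 + 3·0 + 8·0 = 51
  Avon: 10·5 + 7·1 + 12·2 + 3·5 + 8·3 = 120
  Kenton: 10·2 + 7·5 + 12·4 + 3·3 + 8·4 = 144
  Fairview: 10·4 + 7·2 + 12·3 + 3·4 + 8·5 = 142
Kenton has the highest total.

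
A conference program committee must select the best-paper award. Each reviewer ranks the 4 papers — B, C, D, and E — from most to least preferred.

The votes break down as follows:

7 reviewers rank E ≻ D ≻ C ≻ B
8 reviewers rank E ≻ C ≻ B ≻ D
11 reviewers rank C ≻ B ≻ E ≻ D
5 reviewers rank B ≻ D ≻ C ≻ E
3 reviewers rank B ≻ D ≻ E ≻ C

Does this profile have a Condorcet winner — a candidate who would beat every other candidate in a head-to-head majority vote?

No

Head-to-head results (34 voters total):
B vs C: C wins 26–8.
B vs D: B wins 27–7.
B vs E: B wins 19–15.
C vs D: C wins 19–15.
C vs E: E wins 18–16.
D vs E: E wins 26–8.
No candidate beats all others: B beats E beats C beats B, a majority cycle.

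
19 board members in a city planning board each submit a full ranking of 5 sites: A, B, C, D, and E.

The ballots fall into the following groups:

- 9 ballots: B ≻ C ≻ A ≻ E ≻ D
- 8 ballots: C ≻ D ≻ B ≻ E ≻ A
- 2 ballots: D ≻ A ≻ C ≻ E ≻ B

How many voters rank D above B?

10

Ballots ranking D above B: 8+2 = 10.
Ballots ranking B above D: 9.
So 10 of 19 voters prefer D to B.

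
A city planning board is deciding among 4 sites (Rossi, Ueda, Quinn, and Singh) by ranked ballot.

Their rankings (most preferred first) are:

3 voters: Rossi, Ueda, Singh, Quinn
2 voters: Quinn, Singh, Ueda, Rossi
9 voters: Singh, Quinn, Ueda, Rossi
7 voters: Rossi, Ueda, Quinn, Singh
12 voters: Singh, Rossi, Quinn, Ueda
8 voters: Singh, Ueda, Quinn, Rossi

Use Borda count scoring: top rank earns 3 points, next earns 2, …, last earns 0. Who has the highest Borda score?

Singh

Borda scores:
  Rossi: 3·3 + 2·0 + 9·0 + 7·3 + 12·2 + 8·0 = 54
  Ueda: 3·2 + 2·1 + 9·1 + 7·2 + 12·0 + 8·2 = 47
  Quinn: 3·0 + 2·3 + 9·2 + 7·1 + 12·1 + 8·1 = 51
  Singh: 3·1 + 2·2 + 9·3 + 7·0 + 12·3 + 8·3 = 94
Singh has the highest total.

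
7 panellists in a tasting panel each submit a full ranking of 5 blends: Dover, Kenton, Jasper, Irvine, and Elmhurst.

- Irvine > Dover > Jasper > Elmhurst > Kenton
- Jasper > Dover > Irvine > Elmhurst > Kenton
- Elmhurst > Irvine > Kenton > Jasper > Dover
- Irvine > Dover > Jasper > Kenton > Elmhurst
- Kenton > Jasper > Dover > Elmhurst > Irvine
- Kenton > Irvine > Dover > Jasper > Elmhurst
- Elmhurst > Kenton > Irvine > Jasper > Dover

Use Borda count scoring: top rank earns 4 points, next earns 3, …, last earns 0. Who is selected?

Irvine

Borda scores:
  Dover: 3 + 3 + 0 + 3 + 2 + 2 + 0 = 13
  Kenton: 0 + 0 + 2 + 1 + 4 + 4 + 3 = 14
  Jasper: 2 + 4 + 1 + 2 + 3 + 1 + 1 = 14
  Irvine: 4 + 2 + 3 + 4 + 0 + 3 + 2 = 18
  Elmhurst: 1 + 1 + 4 + 0 + 1 + 0 + 4 = 11
Irvine has the highest total.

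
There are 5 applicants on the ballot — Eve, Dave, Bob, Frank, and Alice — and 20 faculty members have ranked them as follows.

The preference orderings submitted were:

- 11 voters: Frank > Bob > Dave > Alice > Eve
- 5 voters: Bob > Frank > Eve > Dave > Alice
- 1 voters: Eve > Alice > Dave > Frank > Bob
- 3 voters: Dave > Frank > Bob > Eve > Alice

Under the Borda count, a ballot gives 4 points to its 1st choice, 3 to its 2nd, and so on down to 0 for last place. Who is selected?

Borda scores:
  Eve: 11·0 + 5·2 + 4 + 3·1 = 17
  Dave: 11·2 + 5·1 + 2 + 3·4 = 41
  Bob: 11·3 + 5·4 + 0 + 3·2 = 59
  Frank: 11·4 + 5·3 + 1 + 3·3 = 69
  Alice: 11·1 + 5·0 + 3 + 3·0 = 14
Frank has the highest total.

Frank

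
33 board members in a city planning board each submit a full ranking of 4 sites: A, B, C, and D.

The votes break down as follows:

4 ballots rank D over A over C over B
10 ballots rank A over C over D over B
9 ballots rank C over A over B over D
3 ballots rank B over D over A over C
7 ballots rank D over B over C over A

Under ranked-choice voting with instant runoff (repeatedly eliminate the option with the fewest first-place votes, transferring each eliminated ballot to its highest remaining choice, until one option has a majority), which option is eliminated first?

Round 1: D 11, A 10, C 9, B 3. B has the fewest and is eliminated.
Round 2: D 14, A 10, C 9. C has the fewest and is eliminated.
Round 3: A 19, D 14. A has a majority.

B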